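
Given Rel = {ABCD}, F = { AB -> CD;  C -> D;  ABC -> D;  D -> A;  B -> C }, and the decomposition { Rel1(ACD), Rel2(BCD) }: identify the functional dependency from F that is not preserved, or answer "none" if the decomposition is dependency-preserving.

none

AB → CD: restricted closure across fragments reaches CD.
C → D lies within Rel1.
ABC → D: restricted closure across fragments reaches D.
D → A lies within Rel1.
B → C lies within Rel2.
Every dependency is enforceable on the fragments, so the decomposition is dependency-preserving.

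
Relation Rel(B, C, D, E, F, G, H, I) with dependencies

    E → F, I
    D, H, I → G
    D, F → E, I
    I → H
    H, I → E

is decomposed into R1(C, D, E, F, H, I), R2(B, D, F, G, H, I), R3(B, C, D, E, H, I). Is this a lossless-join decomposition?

Chase test. Columns are B, C, D, E, F, G, H, I; row i has aⱼ where attribute j ∈ Ri, else bᵢⱼ.
Initial tableau (one row per fragment):
  row 1: b11 a2 a3 a4 a5 b16 a7 a8
  row 2: a1 b22 a3 b24 a5 a6 a7 a8
  row 3: a1 a2 a3 a4 b35 b36 a7 a8
Rows 1 and 3 agree on E; apply E→F, I and equate their F, I entries.
Rows 1 and 2 agree on D, H, I; apply D, H, I→G and equate their G entries.
Rows 1 and 3 agree on D, H, I; apply D, H, I→G and equate their G entries.
Rows 1 and 2 agree on D, F; apply D, F→E, I and equate their E, I entries.
Row 3 is now all distinguished symbols — the join is lossless.

Yes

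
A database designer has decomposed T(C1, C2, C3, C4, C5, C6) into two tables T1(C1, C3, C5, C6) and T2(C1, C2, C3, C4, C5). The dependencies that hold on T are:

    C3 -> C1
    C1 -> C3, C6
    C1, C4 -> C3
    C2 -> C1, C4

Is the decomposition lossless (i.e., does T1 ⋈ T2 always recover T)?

Yes

Common attributes: T1 ∩ T2 = {C1, C3, C5}.
Closure of {C1, C3, C5}: C1 → C3, C6 applies, adding C6. So (C1, C3, C5)⁺ = {C1, C3, C5, C6}.
This closure contains every attribute of T1, so T1 ∩ T2 → T1. The join is lossless.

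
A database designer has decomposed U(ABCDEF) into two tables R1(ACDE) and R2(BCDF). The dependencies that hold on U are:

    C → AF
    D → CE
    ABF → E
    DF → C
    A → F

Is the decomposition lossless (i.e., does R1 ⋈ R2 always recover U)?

Common attributes: R1 ∩ R2 = {CD}.
Closure of {CD}: C → AF applies, adding AF; D → CE applies, adding E. So (CD)⁺ = {ACDEF}.
This closure contains every attribute of R1, so R1 ∩ R2 → R1. The join is lossless.

Yes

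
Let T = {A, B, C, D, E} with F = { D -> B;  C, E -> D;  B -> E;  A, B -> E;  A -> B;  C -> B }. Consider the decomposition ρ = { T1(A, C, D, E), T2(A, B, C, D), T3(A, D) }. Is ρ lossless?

Chase test. Columns are A, B, C, D, E; row i has aⱼ where attribute j ∈ Ti, else bᵢⱼ.
Initial tableau (one row per fragment):
  row 1: a1 b12 a3 a4 a5
  row 2: a1 a2 a3 a4 b25
  row 3: a1 b32 b33 a4 b35
Rows 1 and 2 agree on D; apply D→B and equate their B entries.
Rows 1 and 3 agree on D; apply D→B and equate their B entries.
Rows 1 and 2 agree on B; apply B→E and equate their E entries.
Rows 1 and 3 agree on B; apply B→E and equate their E entries.
Row 1 is now all distinguished symbols — the join is lossless.

Yes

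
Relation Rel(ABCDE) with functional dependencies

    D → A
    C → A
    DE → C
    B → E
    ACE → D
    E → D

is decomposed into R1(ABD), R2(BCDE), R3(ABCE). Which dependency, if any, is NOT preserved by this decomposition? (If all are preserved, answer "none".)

D → A lies within R1.
C → A lies within R3.
DE → C lies within R2.
B → E lies within R2.
ACE → D: restricted closure across fragments reaches D.
E → D lies within R2.
Every dependency is enforceable on the fragments, so the decomposition is dependency-preserving.

none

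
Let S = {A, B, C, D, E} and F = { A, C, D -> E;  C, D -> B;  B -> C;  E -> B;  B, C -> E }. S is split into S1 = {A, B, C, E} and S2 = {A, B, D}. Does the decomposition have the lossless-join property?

Yes

Common attributes: S1 ∩ S2 = {A, B}.
Closure of {A, B}: B → C applies, adding C; B, C → E applies, adding E. So (A, B)⁺ = {A, B, C, E}.
This closure contains every attribute of S1, so S1 ∩ S2 → S1. The join is lossless.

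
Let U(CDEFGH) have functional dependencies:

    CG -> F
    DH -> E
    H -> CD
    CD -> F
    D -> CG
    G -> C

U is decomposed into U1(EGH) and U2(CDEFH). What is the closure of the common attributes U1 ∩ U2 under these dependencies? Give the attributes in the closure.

U1 ∩ U2 = {EH}.
H → CD applies, adding CD
CD → F applies, adding F
D → CG applies, adding G
Closure: {CDEFGH}.

CDEFGH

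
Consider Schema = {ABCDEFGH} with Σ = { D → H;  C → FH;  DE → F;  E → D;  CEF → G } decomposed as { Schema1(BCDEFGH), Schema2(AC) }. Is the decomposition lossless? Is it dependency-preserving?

Lossless test: (C)⁺ = {CFH}, which is a superkey of neither fragment — lossy.
Dependency preservation: every FD's attributes lie within a single fragment, so each can be enforced locally — preserved.

lossy but dependency-preserving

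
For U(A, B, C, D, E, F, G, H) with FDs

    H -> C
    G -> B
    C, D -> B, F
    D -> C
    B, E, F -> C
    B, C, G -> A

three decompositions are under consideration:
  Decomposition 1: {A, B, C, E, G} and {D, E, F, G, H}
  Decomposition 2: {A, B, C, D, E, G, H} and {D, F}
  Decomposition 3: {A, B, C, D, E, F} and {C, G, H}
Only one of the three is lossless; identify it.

Decomposition 2

Decomposition 1: common = {E, G}, closure = {B, E, G} → lossy.
Decomposition 2: common = {D}, closure = {B, C, D, F} → lossless.
Decomposition 3: common = {C}, closure = {C} → lossy.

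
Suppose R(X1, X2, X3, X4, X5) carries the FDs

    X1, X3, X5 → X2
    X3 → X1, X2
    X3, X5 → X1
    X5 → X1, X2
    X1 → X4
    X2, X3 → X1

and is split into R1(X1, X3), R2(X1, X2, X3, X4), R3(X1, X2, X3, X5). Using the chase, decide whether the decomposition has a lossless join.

Chase test. Columns are X1, X2, X3, X4, X5; row i has aⱼ where attribute j ∈ Ri, else bᵢⱼ.
Initial tableau (one row per fragment):
  row 1: a1 b12 a3 b14 b15
  row 2: a1 a2 a3 a4 b25
  row 3: a1 a2 a3 b34 a5
Rows 1 and 2 agree on X3; apply X3→X1, X2 and equate their X1, X2 entries.
Rows 1 and 2 agree on X1; apply X1→X4 and equate their X4 entries.
Rows 1 and 3 agree on X1; apply X1→X4 and equate their X4 entries.
Row 3 is now all distinguished symbols — the join is lossless.

Yes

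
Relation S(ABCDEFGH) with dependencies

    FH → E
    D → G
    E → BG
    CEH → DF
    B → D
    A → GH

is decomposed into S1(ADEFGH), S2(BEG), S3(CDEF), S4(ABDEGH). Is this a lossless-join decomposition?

Chase test. Columns are ABCDEFGH; row i has aⱼ where attribute j ∈ Si, else bᵢⱼ.
Initial tableau (one row per fragment):
  row 1: a1 b12 b13 a4 a5 a6 a7 a8
  row 2: b21 a2 b23 b24 a5 b26 a7 b28
  row 3: b31 b32 a3 a4 a5 a6 b37 b38
  row 4: a1 a2 b43 a4 a5 b46 a7 a8
Rows 1 and 3 agree on D; apply D→G and equate their G entries.
Rows 1 and 2 agree on E; apply E→BG and equate their BG entries.
Rows 1 and 3 agree on E; apply E→BG and equate their BG entries.
Rows 1 and 2 agree on B; apply B→D and equate their D entries.
No row becomes fully distinguished — the join is lossy.

No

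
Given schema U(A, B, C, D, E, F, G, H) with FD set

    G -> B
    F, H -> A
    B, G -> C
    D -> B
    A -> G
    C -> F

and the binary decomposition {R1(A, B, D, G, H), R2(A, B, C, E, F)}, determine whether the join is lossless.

No

Common attributes: R1 ∩ R2 = {A, B}.
Closure of {A, B}: A → G applies, adding G; B, G → C applies, adding C; C → F applies, adding F. So (A, B)⁺ = {A, B, C, F, G}.
The closure contains neither all of R1 = {A, B, D, G, H} nor all of R2 = {A, B, C, E, F}, so the common attributes are not a superkey of either fragment. The join is lossy.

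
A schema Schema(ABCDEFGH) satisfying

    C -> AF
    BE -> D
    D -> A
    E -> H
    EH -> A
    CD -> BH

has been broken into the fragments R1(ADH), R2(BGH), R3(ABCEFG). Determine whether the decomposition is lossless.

No

Chase test. Columns are ABCDEFGH; row i has aⱼ where attribute j ∈ Ri, else bᵢⱼ.
Initial tableau (one row per fragment):
  row 1: a1 b12 b13 a4 b15 b16 b17 a8
  row 2: b21 a2 b23 b24 b25 b26 a7 a8
  row 3: a1 a2 a3 b34 a5 a6 a7 b38
No row becomes fully distinguished — the join is lossy.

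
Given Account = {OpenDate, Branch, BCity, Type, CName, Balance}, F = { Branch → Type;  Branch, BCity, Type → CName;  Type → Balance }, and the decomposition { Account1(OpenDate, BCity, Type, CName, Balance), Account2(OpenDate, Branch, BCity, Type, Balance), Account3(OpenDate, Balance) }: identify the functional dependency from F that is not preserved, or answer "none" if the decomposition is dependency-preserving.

Check Branch, BCity, Type → CName: no single fragment contains all of {Branch, BCity, Type, CName}, and the restricted closure of {Branch, BCity, Type} across the fragments never reaches {CName}.
Branch → Type is preserved.
Type → Balance is preserved.

Branch, BCity, Type → CName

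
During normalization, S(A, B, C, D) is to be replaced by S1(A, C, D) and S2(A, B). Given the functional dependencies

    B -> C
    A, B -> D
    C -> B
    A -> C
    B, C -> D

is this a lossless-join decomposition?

Common attributes: S1 ∩ S2 = {A}.
Closure of {A}: A → C applies, adding C; C → B applies, adding B; B, C → D applies, adding D. So (A)⁺ = {A, B, C, D}.
This closure contains every attribute of S1, so S1 ∩ S2 → S1. The join is lossless.

Yes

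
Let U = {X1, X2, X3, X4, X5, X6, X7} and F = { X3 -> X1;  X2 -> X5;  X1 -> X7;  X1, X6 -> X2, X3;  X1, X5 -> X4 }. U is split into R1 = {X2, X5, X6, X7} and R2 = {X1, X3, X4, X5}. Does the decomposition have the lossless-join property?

Common attributes: R1 ∩ R2 = {X5}.
No dependency enlarges {X5}, so (X5)⁺ = {X5}.
The closure contains neither all of R1 = {X2, X5, X6, X7} nor all of R2 = {X1, X3, X4, X5}, so the common attributes are not a superkey of either fragment. The join is lossy.

No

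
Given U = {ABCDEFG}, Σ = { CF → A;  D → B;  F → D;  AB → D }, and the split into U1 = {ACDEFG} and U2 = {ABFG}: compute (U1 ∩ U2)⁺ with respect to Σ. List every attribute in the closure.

ABDFG

U1 ∩ U2 = {AFG}.
F → D applies, adding D
D → B applies, adding B
Closure: {ABDFG}.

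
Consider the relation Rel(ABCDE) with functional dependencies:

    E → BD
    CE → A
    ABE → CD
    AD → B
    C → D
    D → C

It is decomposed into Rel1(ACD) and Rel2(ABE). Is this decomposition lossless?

No

Common attributes: Rel1 ∩ Rel2 = {A}.
No dependency enlarges {A}, so (A)⁺ = {A}.
The closure contains neither all of Rel1 = {ACD} nor all of Rel2 = {ABE}, so the common attributes are not a superkey of either fragment. The join is lossy.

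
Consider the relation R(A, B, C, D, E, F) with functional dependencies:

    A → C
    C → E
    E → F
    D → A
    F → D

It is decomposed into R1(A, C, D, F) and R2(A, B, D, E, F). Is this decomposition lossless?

Yes

Common attributes: R1 ∩ R2 = {A, D, F}.
Closure of {A, D, F}: A → C applies, adding C; C → E applies, adding E. So (A, D, F)⁺ = {A, C, D, E, F}.
This closure contains every attribute of R1, so R1 ∩ R2 → R1. The join is lossless.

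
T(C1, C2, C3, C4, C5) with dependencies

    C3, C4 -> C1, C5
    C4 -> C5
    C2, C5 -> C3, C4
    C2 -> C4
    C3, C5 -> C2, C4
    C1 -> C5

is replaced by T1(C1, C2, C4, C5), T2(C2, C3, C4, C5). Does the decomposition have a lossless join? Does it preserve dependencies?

lossless and dependency-preserving

Lossless test: (C2, C4, C5)⁺ = {C1, C2, C3, C4, C5}, which contains all of one fragment — lossless.
Dependency preservation: C3, C4 → C1, C5 is not contained in any single fragment, but the restricted closure of its left-hand side across the fragments still reaches the right-hand side; the remaining FDs each lie inside some fragment. All dependencies are preserved.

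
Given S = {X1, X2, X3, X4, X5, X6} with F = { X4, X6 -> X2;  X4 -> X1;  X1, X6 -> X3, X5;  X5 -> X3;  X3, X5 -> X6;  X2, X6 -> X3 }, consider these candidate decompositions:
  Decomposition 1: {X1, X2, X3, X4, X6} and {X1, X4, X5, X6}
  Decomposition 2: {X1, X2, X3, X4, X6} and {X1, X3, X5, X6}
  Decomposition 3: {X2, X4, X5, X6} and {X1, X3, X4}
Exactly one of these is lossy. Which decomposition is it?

Decomposition 1: common = {X1, X4, X6}, closure = {X1, X2, X3, X4, X5, X6} → lossless.
Decomposition 2: common = {X1, X3, X6}, closure = {X1, X3, X5, X6} → lossless.
Decomposition 3: common = {X4}, closure = {X1, X4} → lossy.

Decomposition 3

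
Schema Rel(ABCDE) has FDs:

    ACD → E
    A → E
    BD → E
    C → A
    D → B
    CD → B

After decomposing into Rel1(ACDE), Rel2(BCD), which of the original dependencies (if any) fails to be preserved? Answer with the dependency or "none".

ACD → E lies within Rel1.
A → E lies within Rel1.
BD → E: restricted closure across fragments reaches E.
C → A lies within Rel1.
D → B lies within Rel2.
CD → B lies within Rel2.
Every dependency is enforceable on the fragments, so the decomposition is dependency-preserving.

none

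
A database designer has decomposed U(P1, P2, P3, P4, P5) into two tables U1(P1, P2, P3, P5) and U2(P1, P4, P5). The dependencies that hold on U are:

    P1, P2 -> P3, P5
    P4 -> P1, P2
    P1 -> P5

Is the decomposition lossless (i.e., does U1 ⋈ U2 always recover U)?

No

Common attributes: U1 ∩ U2 = {P1, P5}.
No dependency enlarges {P1, P5}, so (P1, P5)⁺ = {P1, P5}.
The closure contains neither all of U1 = {P1, P2, P3, P5} nor all of U2 = {P1, P4, P5}, so the common attributes are not a superkey of either fragment. The join is lossy.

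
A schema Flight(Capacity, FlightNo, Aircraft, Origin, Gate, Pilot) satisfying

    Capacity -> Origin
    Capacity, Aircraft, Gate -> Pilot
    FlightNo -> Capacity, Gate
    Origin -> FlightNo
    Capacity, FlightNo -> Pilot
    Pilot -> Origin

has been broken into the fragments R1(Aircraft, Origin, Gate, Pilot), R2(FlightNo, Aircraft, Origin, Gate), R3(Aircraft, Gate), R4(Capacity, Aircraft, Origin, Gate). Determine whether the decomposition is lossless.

Yes

Chase test. Columns are Capacity, FlightNo, Aircraft, Origin, Gate, Pilot; row i has aⱼ where attribute j ∈ Ri, else bᵢⱼ.
Initial tableau (one row per fragment):
  row 1: b11 b12 a3 a4 a5 a6
  row 2: b21 a2 a3 a4 a5 b26
  row 3: b31 b32 a3 b34 a5 b36
  row 4: a1 b42 a3 a4 a5 b46
Rows 1 and 2 agree on Origin; apply Origin→FlightNo and equate their FlightNo entries.
Rows 1 and 4 agree on Origin; apply Origin→FlightNo and equate their FlightNo entries.
Rows 1 and 2 agree on FlightNo; apply FlightNo→Capacity, Gate and equate their Capacity, Gate entries.
Rows 1 and 4 agree on FlightNo; apply FlightNo→Capacity, Gate and equate their Capacity, Gate entries.
Rows 1 and 2 agree on Capacity, FlightNo; apply Capacity, FlightNo→Pilot and equate their Pilot entries.
Rows 1 and 4 agree on Capacity, FlightNo; apply Capacity, FlightNo→Pilot and equate their Pilot entries.
Row 1 is now all distinguished symbols — the join is lossless.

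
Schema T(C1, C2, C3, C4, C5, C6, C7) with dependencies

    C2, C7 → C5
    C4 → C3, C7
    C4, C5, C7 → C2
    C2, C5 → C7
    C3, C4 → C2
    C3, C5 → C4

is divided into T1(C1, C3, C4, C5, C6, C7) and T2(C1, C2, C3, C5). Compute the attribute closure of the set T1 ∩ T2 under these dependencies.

C1, C2, C3, C4, C5, C7

T1 ∩ T2 = {C1, C3, C5}.
C3, C5 → C4 applies, adding C4
C4 → C3, C7 applies, adding C7
C4, C5, C7 → C2 applies, adding C2
Closure: {C1, C2, C3, C4, C5, C7}.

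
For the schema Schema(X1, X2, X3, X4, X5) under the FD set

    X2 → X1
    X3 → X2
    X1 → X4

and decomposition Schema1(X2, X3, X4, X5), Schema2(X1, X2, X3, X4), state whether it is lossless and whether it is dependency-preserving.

Lossless test: (X2, X3, X4)⁺ = {X1, X2, X3, X4}, which contains all of one fragment — lossless.
Dependency preservation: every FD's attributes lie within a single fragment, so each can be enforced locally — preserved.

lossless and dependency-preserving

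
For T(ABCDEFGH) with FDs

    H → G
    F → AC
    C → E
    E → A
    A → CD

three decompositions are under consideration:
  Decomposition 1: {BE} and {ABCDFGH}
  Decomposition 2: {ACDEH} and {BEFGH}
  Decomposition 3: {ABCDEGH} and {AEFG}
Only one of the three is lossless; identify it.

Decomposition 1: common = {B}, closure = {B} → lossy.
Decomposition 2: common = {EH}, closure = {ACDEGH} → lossless.
Decomposition 3: common = {AEG}, closure = {ACDEG} → lossy.

Decomposition 2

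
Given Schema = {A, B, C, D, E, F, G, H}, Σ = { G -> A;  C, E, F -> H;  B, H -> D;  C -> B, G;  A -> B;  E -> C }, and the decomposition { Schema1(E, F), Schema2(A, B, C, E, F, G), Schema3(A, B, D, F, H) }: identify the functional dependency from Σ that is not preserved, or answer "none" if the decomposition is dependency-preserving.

Check C, E, F → H: no single fragment contains all of {C, E, F, H}, and the restricted closure of {C, E, F} across the fragments never reaches {H}.
G → A is preserved.
B, H → D is preserved.
C → B, G is preserved.
A → B is preserved.
E → C is preserved.

C, E, F -> H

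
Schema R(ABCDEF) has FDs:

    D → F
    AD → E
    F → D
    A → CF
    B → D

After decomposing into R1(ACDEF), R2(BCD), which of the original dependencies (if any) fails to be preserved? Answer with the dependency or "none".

D → F lies within R1.
AD → E lies within R1.
F → D lies within R1.
A → CF lies within R1.
B → D lies within R2.
Every dependency is enforceable on the fragments, so the decomposition is dependency-preserving.

none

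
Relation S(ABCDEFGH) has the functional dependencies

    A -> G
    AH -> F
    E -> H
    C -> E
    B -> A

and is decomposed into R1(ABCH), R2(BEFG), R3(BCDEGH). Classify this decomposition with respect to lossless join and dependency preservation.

Lossless test (chase): Rows 2 and 3 agree on E; apply E→H and equate their H entries. Rows 1 and 3 agree on C; apply C→E and equate their E entries. Rows 1 and 2 agree on B; apply B→A and equate their A entries. Rows 1 and 3 agree on B; apply B→A and equate their A entries. Rows 1 and 2 agree on A; apply A→G and equate their G entries. Rows 1 and 2 agree on AH; apply AH→F and equate their F entries. Rows 1 and 3 agree on AH; apply AH→F and equate their F entries. Row 3 is now all distinguished symbols — the join is lossless.
Dependency preservation: the restricted closure of {A} across the fragments never reaches {G}, so A → G cannot be enforced without a join — not preserved.

lossless but not dependency-preserving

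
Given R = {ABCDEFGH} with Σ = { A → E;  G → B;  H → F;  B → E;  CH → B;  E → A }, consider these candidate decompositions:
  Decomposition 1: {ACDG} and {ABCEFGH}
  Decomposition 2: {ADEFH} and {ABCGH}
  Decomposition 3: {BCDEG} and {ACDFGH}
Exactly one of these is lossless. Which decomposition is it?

Decomposition 1: common = {ACG}, closure = {ABCEG} → lossy.
Decomposition 2: common = {AH}, closure = {AEFH} → lossy.
Decomposition 3: common = {CDG}, closure = {ABCDEG} → lossless.

Decomposition 3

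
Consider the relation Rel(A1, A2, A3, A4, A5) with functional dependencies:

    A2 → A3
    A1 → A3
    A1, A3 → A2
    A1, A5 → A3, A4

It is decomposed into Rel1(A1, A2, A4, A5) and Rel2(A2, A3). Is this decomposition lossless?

Yes

Common attributes: Rel1 ∩ Rel2 = {A2}.
Closure of {A2}: A2 → A3 applies, adding A3. So (A2)⁺ = {A2, A3}.
This closure contains every attribute of Rel2, so Rel1 ∩ Rel2 → Rel2. The join is lossless.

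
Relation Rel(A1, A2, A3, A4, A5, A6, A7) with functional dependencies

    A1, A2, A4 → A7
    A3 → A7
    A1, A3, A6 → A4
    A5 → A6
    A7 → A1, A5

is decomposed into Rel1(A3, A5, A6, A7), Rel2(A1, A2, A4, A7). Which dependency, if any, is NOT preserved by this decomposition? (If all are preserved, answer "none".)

A1, A3, A6 → A4

Check A1, A3, A6 → A4: no single fragment contains all of {A1, A3, A4, A6}, and the restricted closure of {A1, A3, A6} across the fragments never reaches {A4}.
A1, A2, A4 → A7 is preserved.
A3 → A7 is preserved.
A5 → A6 is preserved.
A7 → A1, A5 is preserved.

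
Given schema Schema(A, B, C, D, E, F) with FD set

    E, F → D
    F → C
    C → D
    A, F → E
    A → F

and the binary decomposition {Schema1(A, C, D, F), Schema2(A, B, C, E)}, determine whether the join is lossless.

Common attributes: Schema1 ∩ Schema2 = {A, C}.
Closure of {A, C}: C → D applies, adding D; A → F applies, adding F; A, F → E applies, adding E. So (A, C)⁺ = {A, C, D, E, F}.
This closure contains every attribute of Schema1, so Schema1 ∩ Schema2 → Schema1. The join is lossless.

Yes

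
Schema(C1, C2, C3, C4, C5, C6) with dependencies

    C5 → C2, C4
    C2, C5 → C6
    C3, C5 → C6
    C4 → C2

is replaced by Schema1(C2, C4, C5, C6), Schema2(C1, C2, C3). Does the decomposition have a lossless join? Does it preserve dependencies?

Lossless test: (C2)⁺ = {C2}, which is a superkey of neither fragment — lossy.
Dependency preservation: C3, C5 → C6 is not contained in any single fragment, but the restricted closure of its left-hand side across the fragments still reaches the right-hand side; the remaining FDs each lie inside some fragment. All dependencies are preserved.

lossy but dependency-preserving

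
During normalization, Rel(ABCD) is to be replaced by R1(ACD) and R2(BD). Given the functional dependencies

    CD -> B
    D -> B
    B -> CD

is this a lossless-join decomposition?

Common attributes: R1 ∩ R2 = {D}.
Closure of {D}: D → B applies, adding B; B → CD applies, adding C. So (D)⁺ = {BCD}.
This closure contains every attribute of R2, so R1 ∩ R2 → R2. The join is lossless.

Yes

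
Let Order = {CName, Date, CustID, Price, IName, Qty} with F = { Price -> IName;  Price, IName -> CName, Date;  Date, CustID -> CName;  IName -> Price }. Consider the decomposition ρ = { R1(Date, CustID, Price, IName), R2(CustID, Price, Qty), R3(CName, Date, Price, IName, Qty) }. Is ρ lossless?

Chase test. Columns are CName, Date, CustID, Price, IName, Qty; row i has aⱼ where attribute j ∈ Ri, else bᵢⱼ.
Initial tableau (one row per fragment):
  row 1: b11 a2 a3 a4 a5 b16
  row 2: b21 b22 a3 a4 b25 a6
  row 3: a1 a2 b33 a4 a5 a6
Rows 1 and 2 agree on Price; apply Price→IName and equate their IName entries.
Rows 1 and 2 agree on Price, IName; apply Price, IName→CName, Date and equate their CName, Date entries.
Rows 1 and 3 agree on Price, IName; apply Price, IName→CName, Date and equate their CName, Date entries.
Row 2 is now all distinguished symbols — the join is lossless.

Yes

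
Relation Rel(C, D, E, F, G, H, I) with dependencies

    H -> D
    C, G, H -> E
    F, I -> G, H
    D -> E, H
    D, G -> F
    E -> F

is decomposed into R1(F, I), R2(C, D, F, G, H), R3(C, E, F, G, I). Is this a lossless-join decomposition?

No

Chase test. Columns are C, D, E, F, G, H, I; row i has aⱼ where attribute j ∈ Ri, else bᵢⱼ.
Initial tableau (one row per fragment):
  row 1: b11 b12 b13 a4 b15 b16 a7
  row 2: a1 a2 b23 a4 a5 a6 b27
  row 3: a1 b32 a3 a4 a5 b36 a7
Rows 1 and 3 agree on F, I; apply F, I→G, H and equate their G, H entries.
Rows 1 and 3 agree on H; apply H→D and equate their D entries.
Rows 1 and 3 agree on D; apply D→E, H and equate their E, H entries.
No row becomes fully distinguished — the join is lossy.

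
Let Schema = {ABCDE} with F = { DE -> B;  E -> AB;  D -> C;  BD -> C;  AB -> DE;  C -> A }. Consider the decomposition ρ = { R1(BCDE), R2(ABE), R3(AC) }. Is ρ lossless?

Chase test. Columns are ABCDE; row i has aⱼ where attribute j ∈ Ri, else bᵢⱼ.
Initial tableau (one row per fragment):
  row 1: b11 a2 a3 a4 a5
  row 2: a1 a2 b23 b24 a5
  row 3: a1 b32 a3 b34 b35
Rows 1 and 2 agree on E; apply E→AB and equate their AB entries.
Rows 1 and 2 agree on AB; apply AB→DE and equate their DE entries.
Rows 1 and 2 agree on D; apply D→C and equate their C entries.
Row 1 is now all distinguished symbols — the join is lossless.

Yes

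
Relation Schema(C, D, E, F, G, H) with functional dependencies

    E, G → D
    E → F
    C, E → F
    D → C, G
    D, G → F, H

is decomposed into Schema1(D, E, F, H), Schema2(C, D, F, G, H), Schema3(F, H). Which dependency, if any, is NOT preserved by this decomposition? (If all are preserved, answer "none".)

Check E, G → D: no single fragment contains all of {D, E, G}, and the restricted closure of {E, G} across the fragments never reaches {D}.
E → F is preserved.
C, E → F is preserved.
D → C, G is preserved.
D, G → F, H is preserved.

E, G → D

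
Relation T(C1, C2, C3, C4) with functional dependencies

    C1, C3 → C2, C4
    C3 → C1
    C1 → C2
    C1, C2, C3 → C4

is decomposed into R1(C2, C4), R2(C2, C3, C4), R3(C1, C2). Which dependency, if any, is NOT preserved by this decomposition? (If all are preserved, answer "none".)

Check C3 → C1: no single fragment contains all of {C1, C3}, and the restricted closure of {C3} across the fragments never reaches {C1}.
C1, C3 → C2, C4 is preserved.
C1 → C2 is preserved.
C1, C2, C3 → C4 is preserved.

C3 → C1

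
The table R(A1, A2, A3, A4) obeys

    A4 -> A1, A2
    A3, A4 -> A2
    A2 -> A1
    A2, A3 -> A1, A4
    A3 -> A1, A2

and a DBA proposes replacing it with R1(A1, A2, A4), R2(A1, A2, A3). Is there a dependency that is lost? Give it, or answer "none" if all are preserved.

Check A2, A3 → A1, A4: no single fragment contains all of {A1, A2, A3, A4}, and the restricted closure of {A2, A3} across the fragments never reaches {A1, A4}.
A4 → A1, A2 is preserved.
A3, A4 → A2 is preserved.
A2 → A1 is preserved.
A3 → A1, A2 is preserved.

A2, A3 -> A1, A4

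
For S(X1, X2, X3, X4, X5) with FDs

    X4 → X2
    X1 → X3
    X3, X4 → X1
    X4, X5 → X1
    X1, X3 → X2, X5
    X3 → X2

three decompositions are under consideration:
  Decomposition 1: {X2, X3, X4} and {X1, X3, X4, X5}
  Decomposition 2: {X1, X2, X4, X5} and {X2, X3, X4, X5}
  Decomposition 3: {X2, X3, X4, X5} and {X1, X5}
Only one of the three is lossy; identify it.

Decomposition 3

Decomposition 1: common = {X3, X4}, closure = {X1, X2, X3, X4, X5} → lossless.
Decomposition 2: common = {X2, X4, X5}, closure = {X1, X2, X3, X4, X5} → lossless.
Decomposition 3: common = {X5}, closure = {X5} → lossy.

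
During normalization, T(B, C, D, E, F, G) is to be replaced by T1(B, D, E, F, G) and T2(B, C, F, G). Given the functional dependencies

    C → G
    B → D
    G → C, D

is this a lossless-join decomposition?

Common attributes: T1 ∩ T2 = {B, F, G}.
Closure of {B, F, G}: B → D applies, adding D; G → C, D applies, adding C. So (B, F, G)⁺ = {B, C, D, F, G}.
This closure contains every attribute of T2, so T1 ∩ T2 → T2. The join is lossless.

Yes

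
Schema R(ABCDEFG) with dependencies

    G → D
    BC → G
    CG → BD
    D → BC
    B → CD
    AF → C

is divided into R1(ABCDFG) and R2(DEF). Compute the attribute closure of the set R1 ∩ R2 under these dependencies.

BCDFG

R1 ∩ R2 = {DF}.
D → BC applies, adding BC
BC → G applies, adding G
Closure: {BCDFG}.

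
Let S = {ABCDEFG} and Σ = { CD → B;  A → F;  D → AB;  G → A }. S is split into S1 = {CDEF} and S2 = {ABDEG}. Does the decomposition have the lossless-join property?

Common attributes: S1 ∩ S2 = {DE}.
Closure of {DE}: D → AB applies, adding AB; A → F applies, adding F. So (DE)⁺ = {ABDEF}.
The closure contains neither all of S1 = {CDEF} nor all of S2 = {ABDEG}, so the common attributes are not a superkey of either fragment. The join is lossy.

No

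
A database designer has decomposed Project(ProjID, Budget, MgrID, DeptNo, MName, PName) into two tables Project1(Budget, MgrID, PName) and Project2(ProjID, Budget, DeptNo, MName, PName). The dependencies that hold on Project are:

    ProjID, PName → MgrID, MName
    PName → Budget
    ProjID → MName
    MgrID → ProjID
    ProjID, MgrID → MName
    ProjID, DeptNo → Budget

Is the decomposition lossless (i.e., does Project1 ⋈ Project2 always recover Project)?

No

Common attributes: Project1 ∩ Project2 = {Budget, PName}.
No dependency enlarges {Budget, PName}, so (Budget, PName)⁺ = {Budget, PName}.
The closure contains neither all of Project1 = {Budget, MgrID, PName} nor all of Project2 = {ProjID, Budget, DeptNo, MName, PName}, so the common attributes are not a superkey of either fragment. The join is lossy.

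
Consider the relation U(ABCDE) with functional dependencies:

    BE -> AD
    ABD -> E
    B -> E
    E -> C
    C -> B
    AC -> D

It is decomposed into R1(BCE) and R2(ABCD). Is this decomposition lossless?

Common attributes: R1 ∩ R2 = {BC}.
Closure of {BC}: B → E applies, adding E; BE → AD applies, adding AD. So (BC)⁺ = {ABCDE}.
This closure contains every attribute of R1, so R1 ∩ R2 → R1. The join is lossless.

Yes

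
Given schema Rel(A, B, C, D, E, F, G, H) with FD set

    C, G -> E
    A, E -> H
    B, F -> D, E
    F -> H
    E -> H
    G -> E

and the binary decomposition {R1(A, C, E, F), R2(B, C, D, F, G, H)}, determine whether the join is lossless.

Common attributes: R1 ∩ R2 = {C, F}.
Closure of {C, F}: F → H applies, adding H. So (C, F)⁺ = {C, F, H}.
The closure contains neither all of R1 = {A, C, E, F} nor all of R2 = {B, C, D, F, G, H}, so the common attributes are not a superkey of either fragment. The join is lossy.

No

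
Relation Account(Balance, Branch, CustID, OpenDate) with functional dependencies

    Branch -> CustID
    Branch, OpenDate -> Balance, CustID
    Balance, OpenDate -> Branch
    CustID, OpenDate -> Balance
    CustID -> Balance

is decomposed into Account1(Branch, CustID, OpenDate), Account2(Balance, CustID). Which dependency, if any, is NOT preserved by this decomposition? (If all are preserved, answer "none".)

Balance, OpenDate -> Branch

Check Balance, OpenDate → Branch: no single fragment contains all of {Balance, Branch, OpenDate}, and the restricted closure of {Balance, OpenDate} across the fragments never reaches {Branch}.
Branch → CustID is preserved.
Branch, OpenDate → Balance, CustID is preserved.
CustID, OpenDate → Balance is preserved.
CustID → Balance is preserved.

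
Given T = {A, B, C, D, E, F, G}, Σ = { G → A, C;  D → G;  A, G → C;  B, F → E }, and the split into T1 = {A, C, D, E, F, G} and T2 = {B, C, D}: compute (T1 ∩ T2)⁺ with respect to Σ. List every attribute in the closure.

T1 ∩ T2 = {C, D}.
D → G applies, adding G
G → A, C applies, adding A
Closure: {A, C, D, G}.

A, C, D, G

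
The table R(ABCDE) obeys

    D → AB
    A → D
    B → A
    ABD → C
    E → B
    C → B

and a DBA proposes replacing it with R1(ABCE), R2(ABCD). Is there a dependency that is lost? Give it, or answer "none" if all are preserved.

D → AB lies within R2.
A → D lies within R2.
B → A lies within R1.
ABD → C lies within R2.
E → B lies within R1.
C → B lies within R1.
Every dependency is enforceable on the fragments, so the decomposition is dependency-preserving.

none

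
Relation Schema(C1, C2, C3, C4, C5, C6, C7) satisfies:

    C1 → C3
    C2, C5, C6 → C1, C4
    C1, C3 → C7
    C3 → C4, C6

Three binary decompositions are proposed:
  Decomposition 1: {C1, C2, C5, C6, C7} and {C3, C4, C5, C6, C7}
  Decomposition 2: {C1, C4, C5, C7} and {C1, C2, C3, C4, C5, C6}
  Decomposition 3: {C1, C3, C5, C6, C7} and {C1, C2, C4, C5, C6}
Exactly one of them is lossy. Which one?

Decomposition 1

Decomposition 1: common = {C5, C6, C7}, closure = {C5, C6, C7} → lossy.
Decomposition 2: common = {C1, C4, C5}, closure = {C1, C3, C4, C5, C6, C7} → lossless.
Decomposition 3: common = {C1, C5, C6}, closure = {C1, C3, C4, C5, C6, C7} → lossless.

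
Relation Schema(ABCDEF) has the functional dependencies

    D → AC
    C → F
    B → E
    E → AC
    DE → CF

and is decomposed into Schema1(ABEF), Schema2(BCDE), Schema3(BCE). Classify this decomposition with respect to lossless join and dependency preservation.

lossless but not dependency-preserving

Lossless test (chase): Rows 2 and 3 agree on C; apply C→F and equate their F entries. Rows 1 and 2 agree on E; apply E→AC and equate their AC entries. Rows 1 and 3 agree on E; apply E→AC and equate their AC entries. Rows 1 and 2 agree on C; apply C→F and equate their F entries. Row 2 is now all distinguished symbols — the join is lossless.
Dependency preservation: the restricted closure of {D} across the fragments never reaches {AC}, so D → AC cannot be enforced without a join — not preserved.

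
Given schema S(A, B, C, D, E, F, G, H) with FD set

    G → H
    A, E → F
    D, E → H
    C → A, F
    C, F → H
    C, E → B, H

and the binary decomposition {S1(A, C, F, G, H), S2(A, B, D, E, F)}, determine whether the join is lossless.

No

Common attributes: S1 ∩ S2 = {A, F}.
No dependency enlarges {A, F}, so (A, F)⁺ = {A, F}.
The closure contains neither all of S1 = {A, C, F, G, H} nor all of S2 = {A, B, D, E, F}, so the common attributes are not a superkey of either fragment. The join is lossy.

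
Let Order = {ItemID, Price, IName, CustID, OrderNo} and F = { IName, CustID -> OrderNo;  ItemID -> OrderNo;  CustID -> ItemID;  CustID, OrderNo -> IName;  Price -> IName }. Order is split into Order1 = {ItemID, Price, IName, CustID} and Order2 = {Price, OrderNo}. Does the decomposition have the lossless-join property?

No

Common attributes: Order1 ∩ Order2 = {Price}.
Closure of {Price}: Price → IName applies, adding IName. So (Price)⁺ = {Price, IName}.
The closure contains neither all of Order1 = {ItemID, Price, IName, CustID} nor all of Order2 = {Price, OrderNo}, so the common attributes are not a superkey of either fragment. The join is lossy.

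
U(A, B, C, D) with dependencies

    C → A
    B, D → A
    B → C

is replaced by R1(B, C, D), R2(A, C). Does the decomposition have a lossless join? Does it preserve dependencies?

lossless and dependency-preserving

Lossless test: (C)⁺ = {A, C}, which contains all of one fragment — lossless.
Dependency preservation: B, D → A is not contained in any single fragment, but the restricted closure of its left-hand side across the fragments still reaches the right-hand side; the remaining FDs each lie inside some fragment. All dependencies are preserved.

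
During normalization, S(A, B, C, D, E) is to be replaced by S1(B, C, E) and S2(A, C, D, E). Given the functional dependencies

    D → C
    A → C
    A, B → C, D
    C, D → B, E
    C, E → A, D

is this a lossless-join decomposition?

Common attributes: S1 ∩ S2 = {C, E}.
Closure of {C, E}: C, E → A, D applies, adding A, D; C, D → B, E applies, adding B. So (C, E)⁺ = {A, B, C, D, E}.
This closure contains every attribute of S1, so S1 ∩ S2 → S1. The join is lossless.

Yes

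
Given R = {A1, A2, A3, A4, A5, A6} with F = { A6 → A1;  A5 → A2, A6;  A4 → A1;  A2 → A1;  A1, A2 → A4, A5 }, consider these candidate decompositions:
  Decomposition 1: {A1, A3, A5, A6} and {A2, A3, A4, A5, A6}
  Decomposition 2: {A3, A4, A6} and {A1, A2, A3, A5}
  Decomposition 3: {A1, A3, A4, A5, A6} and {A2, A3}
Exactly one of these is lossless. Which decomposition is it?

Decomposition 1: common = {A3, A5, A6}, closure = {A1, A2, A3, A4, A5, A6} → lossless.
Decomposition 2: common = {A3}, closure = {A3} → lossy.
Decomposition 3: common = {A3}, closure = {A3} → lossy.

Decomposition 1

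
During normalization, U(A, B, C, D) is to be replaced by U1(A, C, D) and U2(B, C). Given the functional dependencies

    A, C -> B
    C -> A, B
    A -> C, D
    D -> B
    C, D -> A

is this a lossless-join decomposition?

Common attributes: U1 ∩ U2 = {C}.
Closure of {C}: C → A, B applies, adding A, B; A → C, D applies, adding D. So (C)⁺ = {A, B, C, D}.
This closure contains every attribute of U1, so U1 ∩ U2 → U1. The join is lossless.

Yes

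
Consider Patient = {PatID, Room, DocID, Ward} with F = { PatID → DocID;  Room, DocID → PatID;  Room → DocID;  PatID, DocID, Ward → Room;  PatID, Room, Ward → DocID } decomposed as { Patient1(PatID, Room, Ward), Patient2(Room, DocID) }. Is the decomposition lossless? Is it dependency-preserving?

lossless but not dependency-preserving

Lossless test: (Room)⁺ = {PatID, Room, DocID}, which contains all of one fragment — lossless.
Dependency preservation: the restricted closure of {PatID} across the fragments never reaches {DocID}, so PatID → DocID cannot be enforced without a join — not preserved.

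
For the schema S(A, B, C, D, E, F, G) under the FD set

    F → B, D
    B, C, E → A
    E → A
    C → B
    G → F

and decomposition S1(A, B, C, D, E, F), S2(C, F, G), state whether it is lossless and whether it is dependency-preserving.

lossy but dependency-preserving

Lossless test: (C, F)⁺ = {B, C, D, F}, which is a superkey of neither fragment — lossy.
Dependency preservation: every FD's attributes lie within a single fragment, so each can be enforced locally — preserved.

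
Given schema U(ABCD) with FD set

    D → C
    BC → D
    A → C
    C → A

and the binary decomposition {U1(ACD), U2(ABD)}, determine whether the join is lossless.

Yes

Common attributes: U1 ∩ U2 = {AD}.
Closure of {AD}: D → C applies, adding C. So (AD)⁺ = {ACD}.
This closure contains every attribute of U1, so U1 ∩ U2 → U1. The join is lossless.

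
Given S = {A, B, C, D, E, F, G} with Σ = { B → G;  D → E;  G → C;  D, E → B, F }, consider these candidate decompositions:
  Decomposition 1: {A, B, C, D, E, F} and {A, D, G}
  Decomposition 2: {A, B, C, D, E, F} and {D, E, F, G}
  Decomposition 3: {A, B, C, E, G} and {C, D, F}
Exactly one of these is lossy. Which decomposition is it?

Decomposition 3

Decomposition 1: common = {A, D}, closure = {A, B, C, D, E, F, G} → lossless.
Decomposition 2: common = {D, E, F}, closure = {B, C, D, E, F, G} → lossless.
Decomposition 3: common = {C}, closure = {C} → lossy.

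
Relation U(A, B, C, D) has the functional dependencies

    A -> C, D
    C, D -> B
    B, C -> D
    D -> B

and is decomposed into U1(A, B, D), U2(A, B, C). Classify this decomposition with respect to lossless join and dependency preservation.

lossless but not dependency-preserving

Lossless test: (A, B)⁺ = {A, B, C, D}, which contains all of one fragment — lossless.
Dependency preservation: the restricted closure of {B, C} across the fragments never reaches {D}, so B, C → D cannot be enforced without a join — not preserved.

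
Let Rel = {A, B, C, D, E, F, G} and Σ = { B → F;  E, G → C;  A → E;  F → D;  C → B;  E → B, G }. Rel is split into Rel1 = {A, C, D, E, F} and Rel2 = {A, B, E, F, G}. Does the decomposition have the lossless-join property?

Yes

Common attributes: Rel1 ∩ Rel2 = {A, E, F}.
Closure of {A, E, F}: F → D applies, adding D; E → B, G applies, adding B, G; E, G → C applies, adding C. So (A, E, F)⁺ = {A, B, C, D, E, F, G}.
This closure contains every attribute of Rel1, so Rel1 ∩ Rel2 → Rel1. The join is lossless.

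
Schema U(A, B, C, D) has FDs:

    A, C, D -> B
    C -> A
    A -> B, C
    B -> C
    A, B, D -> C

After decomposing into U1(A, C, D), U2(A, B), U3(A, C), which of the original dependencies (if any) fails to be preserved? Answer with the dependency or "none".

A, C, D → B: restricted closure across fragments reaches B.
C → A lies within U1.
A → B, C: restricted closure across fragments reaches B, C.
B → C: restricted closure across fragments reaches C.
A, B, D → C: restricted closure across fragments reaches C.
Every dependency is enforceable on the fragments, so the decomposition is dependency-preserving.

none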